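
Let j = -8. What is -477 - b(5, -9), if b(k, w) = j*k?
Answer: -437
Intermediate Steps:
b(k, w) = -8*k
-477 - b(5, -9) = -477 - (-8)*5 = -477 - 1*(-40) = -477 + 40 = -437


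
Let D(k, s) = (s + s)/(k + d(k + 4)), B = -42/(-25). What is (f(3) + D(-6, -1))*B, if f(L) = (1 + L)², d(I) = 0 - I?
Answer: 693/25 ≈ 27.720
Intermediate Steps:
B = 42/25 (B = -42*(-1/25) = 42/25 ≈ 1.6800)
d(I) = -I
D(k, s) = -s/2 (D(k, s) = (s + s)/(k - (k + 4)) = (2*s)/(k - (4 + k)) = (2*s)/(k + (-4 - k)) = (2*s)/(-4) = (2*s)*(-¼) = -s/2)
(f(3) + D(-6, -1))*B = ((1 + 3)² - ½*(-1))*(42/25) = (4² + ½)*(42/25) = (16 + ½)*(42/25) = (33/2)*(42/25) = 693/25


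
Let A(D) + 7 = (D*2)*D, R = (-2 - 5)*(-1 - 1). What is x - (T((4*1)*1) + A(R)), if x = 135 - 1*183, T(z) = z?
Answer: -437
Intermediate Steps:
R = 14 (R = -7*(-2) = 14)
A(D) = -7 + 2*D² (A(D) = -7 + (D*2)*D = -7 + (2*D)*D = -7 + 2*D²)
x = -48 (x = 135 - 183 = -48)
x - (T((4*1)*1) + A(R)) = -48 - ((4*1)*1 + (-7 + 2*14²)) = -48 - (4*1 + (-7 + 2*196)) = -48 - (4 + (-7 + 392)) = -48 - (4 + 385) = -48 - 1*389 = -48 - 389 = -437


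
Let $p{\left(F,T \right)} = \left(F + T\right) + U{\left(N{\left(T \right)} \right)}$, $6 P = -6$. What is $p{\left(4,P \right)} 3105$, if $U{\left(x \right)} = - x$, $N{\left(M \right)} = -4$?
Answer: $21735$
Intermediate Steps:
$P = -1$ ($P = \frac{1}{6} \left(-6\right) = -1$)
$p{\left(F,T \right)} = 4 + F + T$ ($p{\left(F,T \right)} = \left(F + T\right) - -4 = \left(F + T\right) + 4 = 4 + F + T$)
$p{\left(4,P \right)} 3105 = \left(4 + 4 - 1\right) 3105 = 7 \cdot 3105 = 21735$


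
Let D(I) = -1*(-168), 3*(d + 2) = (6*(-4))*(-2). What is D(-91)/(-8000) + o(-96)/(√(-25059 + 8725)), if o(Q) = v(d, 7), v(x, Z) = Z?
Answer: -21/1000 - 7*I*√16334/16334 ≈ -0.021 - 0.054771*I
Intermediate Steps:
d = 14 (d = -2 + ((6*(-4))*(-2))/3 = -2 + (-24*(-2))/3 = -2 + (⅓)*48 = -2 + 16 = 14)
D(I) = 168
o(Q) = 7
D(-91)/(-8000) + o(-96)/(√(-25059 + 8725)) = 168/(-8000) + 7/(√(-25059 + 8725)) = 168*(-1/8000) + 7/(√(-16334)) = -21/1000 + 7/((I*√16334)) = -21/1000 + 7*(-I*√16334/16334) = -21/1000 - 7*I*√16334/16334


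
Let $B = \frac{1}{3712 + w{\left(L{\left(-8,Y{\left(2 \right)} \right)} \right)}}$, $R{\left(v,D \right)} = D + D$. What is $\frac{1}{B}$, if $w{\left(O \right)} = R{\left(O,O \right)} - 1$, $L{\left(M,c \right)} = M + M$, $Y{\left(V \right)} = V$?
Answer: $3679$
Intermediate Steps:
$R{\left(v,D \right)} = 2 D$
$L{\left(M,c \right)} = 2 M$
$w{\left(O \right)} = -1 + 2 O$ ($w{\left(O \right)} = 2 O - 1 = -1 + 2 O$)
$B = \frac{1}{3679}$ ($B = \frac{1}{3712 + \left(-1 + 2 \cdot 2 \left(-8\right)\right)} = \frac{1}{3712 + \left(-1 + 2 \left(-16\right)\right)} = \frac{1}{3712 - 33} = \frac{1}{3679} \approx 0.00027181$)
$\frac{1}{B} = \frac{1}{\frac{1}{3679}} = 3679$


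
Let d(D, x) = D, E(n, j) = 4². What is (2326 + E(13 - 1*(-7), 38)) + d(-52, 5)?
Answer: 2290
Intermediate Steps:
E(n, j) = 16
(2326 + E(13 - 1*(-7), 38)) + d(-52, 5) = (2326 + 16) - 52 = 2342 - 52 = 2290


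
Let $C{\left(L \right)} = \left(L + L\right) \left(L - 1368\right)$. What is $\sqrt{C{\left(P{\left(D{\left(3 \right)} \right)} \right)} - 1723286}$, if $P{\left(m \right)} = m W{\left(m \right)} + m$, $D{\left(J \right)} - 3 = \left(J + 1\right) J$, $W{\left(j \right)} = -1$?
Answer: $i \sqrt{1723286} \approx 1312.7 i$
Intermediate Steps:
$D{\left(J \right)} = 3 + J \left(1 + J\right)$ ($D{\left(J \right)} = 3 + \left(J + 1\right) J = 3 + \left(1 + J\right) J = 3 + J \left(1 + J\right)$)
$P{\left(m \right)} = 0$ ($P{\left(m \right)} = m \left(-1\right) + m = - m + m = 0$)
$C{\left(L \right)} = 2 L \left(-1368 + L\right)$
$\sqrt{C{\left(P{\left(D{\left(3 \right)} \right)} \right)} - 1723286} = \sqrt{2 \cdot 0 \left(-1368 + 0\right) - 1723286} = \sqrt{2 \cdot 0 \left(-1368\right) - 1723286} = \sqrt{0 - 1723286} = \sqrt{-1723286} = i \sqrt{1723286}$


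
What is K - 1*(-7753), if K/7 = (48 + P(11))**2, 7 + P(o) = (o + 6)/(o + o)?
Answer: 9664379/484 ≈ 19968.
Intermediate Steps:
P(o) = -7 + (6 + o)/(2*o) (P(o) = -7 + (o + 6)/(o + o) = -7 + (6 + o)/((2*o)) = -7 + (6 + o)*(1/(2*o)) = -7 + (6 + o)/(2*o))
K = 5911927/484 (K = 7*(48 + (-13/2 + 3/11))**2 = 7*(48 - 137/22)**2 = 7*(919/22)**2 = 7*(844561/484) = 5911927/484 ≈ 12215.)
K - 1*(-7753) = 5911927/484 - 1*(-7753) = 5911927/484 + 7753 = 9664379/484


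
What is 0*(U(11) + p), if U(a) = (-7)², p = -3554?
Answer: 0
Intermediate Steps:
U(a) = 49
0*(U(11) + p) = 0*(49 - 3554) = 0*(-3505) = 0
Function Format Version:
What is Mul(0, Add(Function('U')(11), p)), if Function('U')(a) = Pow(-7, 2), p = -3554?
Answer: 0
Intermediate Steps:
Function('U')(a) = 49
Mul(0, Add(Function('U')(11), p)) = Mul(0, Add(49, -3554)) = Mul(0, -3505) = 0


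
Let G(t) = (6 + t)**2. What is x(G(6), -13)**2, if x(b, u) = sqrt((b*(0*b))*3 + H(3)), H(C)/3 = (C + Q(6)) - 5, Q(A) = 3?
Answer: 3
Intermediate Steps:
H(C) = -6 + 3*C (H(C) = 3*((C + 3) - 5) = 3*((3 + C) - 5) = 3*(-2 + C) = -6 + 3*C)
x(b, u) = sqrt(3) (x(b, u) = sqrt((b*(0*b))*3 + (-6 + 3*3)) = sqrt((b*0)*3 + (-6 + 9)) = sqrt(0*3 + 3) = sqrt(0 + 3) = sqrt(3))
x(G(6), -13)**2 = (sqrt(3))**2 = 3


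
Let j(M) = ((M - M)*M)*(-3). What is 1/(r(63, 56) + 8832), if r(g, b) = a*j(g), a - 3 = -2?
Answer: 1/8832 ≈ 0.00011322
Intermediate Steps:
a = 1 (a = 3 - 2 = 1)
j(M) = 0 (j(M) = (0*M)*(-3) = 0*(-3) = 0)
r(g, b) = 0 (r(g, b) = 1*0 = 0)
1/(r(63, 56) + 8832) = 1/(0 + 8832) = 1/8832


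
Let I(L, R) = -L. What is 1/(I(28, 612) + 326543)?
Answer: 1/326515 ≈ 3.0626e-6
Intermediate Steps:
1/(I(28, 612) + 326543) = 1/(-1*28 + 326543) = 1/(-28 + 326543) = 1/326515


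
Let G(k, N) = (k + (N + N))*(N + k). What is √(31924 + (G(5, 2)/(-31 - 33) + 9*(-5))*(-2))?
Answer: √2049022/8 ≈ 178.93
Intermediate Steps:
G(k, N) = (N + k)*(k + 2*N) (G(k, N) = (k + 2*N)*(N + k) = (N + k)*(k + 2*N))
√(31924 + (G(5, 2)/(-31 - 33) + 9*(-5))*(-2)) = √(31924 + ((5² + 2*2² + 3*2*5)/(-31 - 33) + 9*(-5))*(-2)) = √(31924 + ((25 + 2*4 + 30)/(-64) - 45)*(-2)) = √(31924 + (-(25 + 8 + 30)/64 - 45)*(-2)) = √(31924 + (-1/64*63 - 45)*(-2)) = √(31924 + (-63/64 - 45)*(-2)) = √(31924 - 2943/64*(-2)) = √(31924 + 2943/32) = √(1024511/32) = √2049022/8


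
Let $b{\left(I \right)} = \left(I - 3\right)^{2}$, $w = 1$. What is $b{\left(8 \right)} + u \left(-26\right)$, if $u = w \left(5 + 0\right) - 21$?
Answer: $441$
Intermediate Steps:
$b{\left(I \right)} = \left(-3 + I\right)^{2}$
$u = -16$ ($u = 1 \left(5 + 0\right) - 21 = 1 \cdot 5 - 21 = 5 - 21 = -16$)
$b{\left(8 \right)} + u \left(-26\right) = \left(-3 + 8\right)^{2} - -416 = 5^{2} + 416 = 25 + 416 = 441$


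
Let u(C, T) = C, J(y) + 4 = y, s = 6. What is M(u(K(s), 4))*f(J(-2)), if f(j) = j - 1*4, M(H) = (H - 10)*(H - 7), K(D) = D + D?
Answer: -100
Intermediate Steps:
J(y) = -4 + y
K(D) = 2*D
M(H) = (-10 + H)*(-7 + H)
f(j) = -4 + j (f(j) = j - 4 = -4 + j)
M(u(K(s), 4))*f(J(-2)) = (70 + (2*6)² - 34*6)*(-4 + (-4 - 2)) = (70 + 12² - 17*12)*(-4 - 6) = (70 + 144 - 204)*(-10) = 10*(-10) = -100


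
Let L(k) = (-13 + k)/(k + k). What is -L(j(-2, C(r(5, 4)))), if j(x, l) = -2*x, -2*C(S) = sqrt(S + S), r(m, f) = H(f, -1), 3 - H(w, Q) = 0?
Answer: 9/8 ≈ 1.1250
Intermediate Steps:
H(w, Q) = 3 (H(w, Q) = 3 - 1*0 = 3 + 0 = 3)
r(m, f) = 3
C(S) = -sqrt(2)*sqrt(S)/2 (C(S) = -sqrt(S + S)/2 = -sqrt(2)*sqrt(S)/2)
L(k) = (-13 + k)/(2*k) (L(k) = (-13 + k)/((2*k)) = (-13 + k)*(1/(2*k)) = (-13 + k)/(2*k))
-L(j(-2, C(r(5, 4)))) = -(-13 - 2*(-2))/(2*((-2*(-2)))) = -(-13 + 4)/(2*4) = -(-9)/(2*4) = -1*(-9/8) = 9/8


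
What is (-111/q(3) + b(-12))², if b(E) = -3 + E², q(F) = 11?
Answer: 2073600/121 ≈ 17137.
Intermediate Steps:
(-111/q(3) + b(-12))² = (-111/11 + (-3 + (-12)²))² = (-111*1/11 + (-3 + 144))² = (-111/11 + 141)² = (1440/11)² = 2073600/121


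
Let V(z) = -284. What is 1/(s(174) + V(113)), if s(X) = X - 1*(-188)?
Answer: 1/78 ≈ 0.012821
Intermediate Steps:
s(X) = 188 + X (s(X) = X + 188 = 188 + X)
1/(s(174) + V(113)) = 1/((188 + 174) - 284) = 1/(362 - 284) = 1/78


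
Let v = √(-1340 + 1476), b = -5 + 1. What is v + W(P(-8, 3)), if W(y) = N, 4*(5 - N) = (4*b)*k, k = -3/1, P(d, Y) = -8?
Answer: -7 + 2*√34 ≈ 4.6619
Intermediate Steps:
k = -3 (k = -3*1 = -3)
b = -4
N = -7 (N = 5 - 4*(-4)*(-3)/4 = 5 - (-4)*(-3) = 5 - ¼*48 = 5 - 12 = -7)
W(y) = -7
v = 2*√34 (v = √136 = 2*√34 ≈ 11.662)
v + W(P(-8, 3)) = 2*√34 - 7 = -7 + 2*√34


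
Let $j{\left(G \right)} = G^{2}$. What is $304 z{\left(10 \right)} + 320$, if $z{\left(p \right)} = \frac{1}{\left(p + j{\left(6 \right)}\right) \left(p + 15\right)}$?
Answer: $\frac{184152}{575} \approx 320.26$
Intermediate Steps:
$z{\left(p \right)} = \frac{1}{\left(15 + p\right) \left(36 + p\right)}$ ($z{\left(p \right)} = \frac{1}{\left(p + 6^{2}\right) \left(p + 15\right)} = \frac{1}{\left(p + 36\right) \left(15 + p\right)} = \frac{1}{\left(36 + p\right) \left(15 + p\right)} = \frac{1}{\left(15 + p\right) \left(36 + p\right)}$)
$304 z{\left(10 \right)} + 320 = \frac{304}{540 + 10^{2} + 51 \cdot 10} + 320 = \frac{304}{540 + 100 + 510} + 320 = \frac{304}{1150} + 320 = 304 \cdot \frac{1}{1150} + 320 = \frac{152}{575} + 320 = \frac{184152}{575}$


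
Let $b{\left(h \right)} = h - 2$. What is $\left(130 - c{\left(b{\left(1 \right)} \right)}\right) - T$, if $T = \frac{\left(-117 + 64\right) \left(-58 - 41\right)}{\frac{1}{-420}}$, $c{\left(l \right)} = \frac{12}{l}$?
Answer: $2203882$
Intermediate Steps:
$b{\left(h \right)} = -2 + h$ ($b{\left(h \right)} = h - 2 = -2 + h$)
$T = -2203740$ ($T = \frac{\left(-53\right) \left(-99\right)}{- \frac{1}{420}} = 5247 \left(-420\right) = -2203740$)
$\left(130 - c{\left(b{\left(1 \right)} \right)}\right) - T = \left(130 - \frac{12}{-2 + 1}\right) - -2203740 = \left(130 - \frac{12}{-1}\right) + 2203740 = \left(130 - 12 \left(-1\right)\right) + 2203740 = \left(130 - -12\right) + 2203740 = \left(130 + 12\right) + 2203740 = 142 + 2203740 = 2203882$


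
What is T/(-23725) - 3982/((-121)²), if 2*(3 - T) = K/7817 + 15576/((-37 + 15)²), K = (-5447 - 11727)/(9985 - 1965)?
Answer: -537337687570137/1979697145211500 ≈ -0.27142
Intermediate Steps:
K = -8587/4010 (K = -17174/8020 = -17174*1/8020 = -8587/4010 ≈ -2.1414)
T = -9027602503/689615740 (T = 3 - (-8587/4010/7817 + 15576/((-37 + 15)²))/2 = 3 - (-8587/4010*1/7817 + 15576/((-22)²))/2 = 3 - (-8587/31346170 + 15576/484)/2 = 3 - (-8587/31346170 + 15576*(1/484))/2 = 3 - (-8587/31346170 + 354/11)/2 = 3 - ½*11096449723/344807870 = 3 - 11096449723/689615740 = -9027602503/689615740 ≈ -13.091)
T/(-23725) - 3982/((-121)²) = -9027602503/689615740/(-23725) - 3982/((-121)²) = -9027602503/689615740*(-1/23725) - 3982/14641 = 9027602503/16361133431500 - 3982*1/14641 = 9027602503/16361133431500 - 362/1331 = -537337687570137/1979697145211500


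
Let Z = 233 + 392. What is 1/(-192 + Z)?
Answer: 1/433 ≈ 0.0023095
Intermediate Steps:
Z = 625
1/(-192 + Z) = 1/(-192 + 625) = 1/433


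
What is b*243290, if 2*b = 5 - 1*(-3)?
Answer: 973160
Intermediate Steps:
b = 4 (b = (5 - 1*(-3))/2 = (5 + 3)/2 = (1/2)*8 = 4)
b*243290 = 4*243290 = 973160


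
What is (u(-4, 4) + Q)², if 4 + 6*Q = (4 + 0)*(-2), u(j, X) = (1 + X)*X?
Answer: 324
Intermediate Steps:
u(j, X) = X*(1 + X)
Q = -2 (Q = -⅔ + ((4 + 0)*(-2))/6 = -⅔ + (4*(-2))/6 = -⅔ + (⅙)*(-8) = -⅔ - 4/3 = -2)
(u(-4, 4) + Q)² = (4*(1 + 4) - 2)² = (4*5 - 2)² = (20 - 2)² = 18² = 324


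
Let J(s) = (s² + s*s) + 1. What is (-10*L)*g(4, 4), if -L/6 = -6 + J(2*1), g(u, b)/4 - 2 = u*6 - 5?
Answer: 15120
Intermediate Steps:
J(s) = 1 + 2*s² (J(s) = (s² + s²) + 1 = 2*s² + 1 = 1 + 2*s²)
g(u, b) = -12 + 24*u (g(u, b) = 8 + 4*(u*6 - 5) = 8 + 4*(6*u - 5) = 8 + 4*(-5 + 6*u) = 8 + (-20 + 24*u) = -12 + 24*u)
L = -18 (L = -6*(-6 + (1 + 2*(2*1)²)) = -6*(-6 + (1 + 2*2²)) = -6*(-6 + (1 + 2*4)) = -6*(-6 + (1 + 8)) = -6*(-6 + 9) = -6*3 = -18)
(-10*L)*g(4, 4) = (-10*(-18))*(-12 + 24*4) = 180*(-12 + 96) = 180*84 = 15120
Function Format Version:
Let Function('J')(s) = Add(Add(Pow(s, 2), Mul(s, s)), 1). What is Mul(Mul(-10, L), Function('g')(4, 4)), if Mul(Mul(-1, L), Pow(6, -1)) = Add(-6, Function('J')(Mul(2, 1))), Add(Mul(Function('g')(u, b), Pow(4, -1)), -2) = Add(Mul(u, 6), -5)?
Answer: 15120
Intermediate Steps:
Function('J')(s) = Add(1, Mul(2, Pow(s, 2))) (Function('J')(s) = Add(Add(Pow(s, 2), Pow(s, 2)), 1) = Add(Mul(2, Pow(s, 2)), 1) = Add(1, Mul(2, Pow(s, 2))))
Function('g')(u, b) = Add(-12, Mul(24, u)) (Function('g')(u, b) = Add(8, Mul(4, Add(Mul(u, 6), -5))) = Add(8, Mul(4, Add(Mul(6, u), -5))) = Add(8, Mul(4, Add(-5, Mul(6, u)))) = Add(8, Add(-20, Mul(24, u))) = Add(-12, Mul(24, u)))
L = -18 (L = Mul(-6, Add(-6, Add(1, Mul(2, Pow(Mul(2, 1), 2))))) = Mul(-6, Add(-6, Add(1, Mul(2, Pow(2, 2))))) = Mul(-6, Add(-6, Add(1, Mul(2, 4)))) = Mul(-6, Add(-6, Add(1, 8))) = Mul(-6, Add(-6, 9)) = Mul(-6, 3) = -18)
Mul(Mul(-10, L), Function('g')(4, 4)) = Mul(Mul(-10, -18), Add(-12, Mul(24, 4))) = Mul(180, Add(-12, 96)) = Mul(180, 84) = 15120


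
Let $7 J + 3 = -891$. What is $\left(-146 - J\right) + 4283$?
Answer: $\frac{29853}{7} \approx 4264.7$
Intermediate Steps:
$J = - \frac{894}{7}$ ($J = - \frac{3}{7} + \frac{1}{7} \left(-891\right) = - \frac{3}{7} - \frac{891}{7} = - \frac{894}{7} \approx -127.71$)
$\left(-146 - J\right) + 4283 = \left(-146 - - \frac{894}{7}\right) + 4283 = \left(-146 + \frac{894}{7}\right) + 4283 = - \frac{128}{7} + 4283 = \frac{29853}{7}$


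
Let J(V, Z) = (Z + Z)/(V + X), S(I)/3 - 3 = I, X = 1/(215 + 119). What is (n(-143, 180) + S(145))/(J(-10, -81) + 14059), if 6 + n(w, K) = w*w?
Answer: 7749077/5221901 ≈ 1.4840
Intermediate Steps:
X = 1/334 ≈ 0.0029940
S(I) = 9 + 3*I
J(V, Z) = 2*Z/(1/334 + V) (J(V, Z) = (Z + Z)/(V + 1/334) = (2*Z)/(1/334 + V) = 2*Z/(1/334 + V))
n(w, K) = -6 + w**2 (n(w, K) = -6 + w*w = -6 + w**2)
(n(-143, 180) + S(145))/(J(-10, -81) + 14059) = ((-6 + (-143)**2) + (9 + 3*145))/(668*(-81)/(1 + 334*(-10)) + 14059) = ((-6 + 20449) + (9 + 435))/(668*(-81)/(1 - 3340) + 14059) = (20443 + 444)/(668*(-81)/(-3339) + 14059) = 20887/(668*(-81)*(-1/3339) + 14059) = 20887/(6012/371 + 14059) = 20887/(5221901/371) = 20887*(371/5221901) = 7749077/5221901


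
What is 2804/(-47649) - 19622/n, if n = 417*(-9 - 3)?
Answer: 153489577/39739266 ≈ 3.8624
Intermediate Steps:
n = -5004 (n = 417*(-12) = -5004)
2804/(-47649) - 19622/n = 2804/(-47649) - 19622/(-5004) = 2804*(-1/47649) - 19622*(-1/5004) = -2804/47649 + 9811/2502 = 153489577/39739266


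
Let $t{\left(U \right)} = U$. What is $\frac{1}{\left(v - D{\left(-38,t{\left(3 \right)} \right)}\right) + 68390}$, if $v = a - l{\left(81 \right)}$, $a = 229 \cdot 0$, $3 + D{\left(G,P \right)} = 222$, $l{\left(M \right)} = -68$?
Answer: $\frac{1}{68239} \approx 1.4654 \cdot 10^{-5}$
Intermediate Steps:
$D{\left(G,P \right)} = 219$ ($D{\left(G,P \right)} = -3 + 222 = 219$)
$a = 0$
$v = 68$ ($v = 0 - -68 = 0 + 68 = 68$)
$\frac{1}{\left(v - D{\left(-38,t{\left(3 \right)} \right)}\right) + 68390} = \frac{1}{\left(68 - 219\right) + 68390} = \frac{1}{-151 + 68390} = \frac{1}{68239}$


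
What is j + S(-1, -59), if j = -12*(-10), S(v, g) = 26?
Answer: 146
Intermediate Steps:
j = 120
j + S(-1, -59) = 120 + 26 = 146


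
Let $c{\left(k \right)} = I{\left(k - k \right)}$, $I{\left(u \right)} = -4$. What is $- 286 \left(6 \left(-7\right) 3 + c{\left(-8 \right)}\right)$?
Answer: $37180$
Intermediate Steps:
$c{\left(k \right)} = -4$
$- 286 \left(6 \left(-7\right) 3 + c{\left(-8 \right)}\right) = - 286 \left(6 \left(-7\right) 3 - 4\right) = - 286 \left(\left(-42\right) 3 - 4\right) = - 286 \left(-126 - 4\right) = \left(-286\right) \left(-130\right) = 37180$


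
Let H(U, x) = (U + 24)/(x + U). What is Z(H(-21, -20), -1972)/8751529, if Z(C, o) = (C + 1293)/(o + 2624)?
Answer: 26505/116972936614 ≈ 2.2659e-7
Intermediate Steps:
H(U, x) = (24 + U)/(U + x)
Z(C, o) = (1293 + C)/(2624 + o)
Z(H(-21, -20), -1972)/8751529 = ((1293 + (24 - 21)/(-21 - 20))/(2624 - 1972))/8751529 = ((1293 + 3/(-41))/652)*(1/8751529) = ((1293 - 1/41*3)/652)*(1/8751529) = ((1293 - 3/41)/652)*(1/8751529) = ((1/652)*(53010/41))*(1/8751529) = (26505/13366)*(1/8751529) = 26505/116972936614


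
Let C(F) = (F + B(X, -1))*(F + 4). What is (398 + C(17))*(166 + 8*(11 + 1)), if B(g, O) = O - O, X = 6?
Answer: 197810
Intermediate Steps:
B(g, O) = 0
C(F) = F*(4 + F) (C(F) = (F + 0)*(F + 4) = F*(4 + F))
(398 + C(17))*(166 + 8*(11 + 1)) = (398 + 17*(4 + 17))*(166 + 8*(11 + 1)) = (398 + 17*21)*(166 + 8*12) = (398 + 357)*(166 + 96) = 755*262 = 197810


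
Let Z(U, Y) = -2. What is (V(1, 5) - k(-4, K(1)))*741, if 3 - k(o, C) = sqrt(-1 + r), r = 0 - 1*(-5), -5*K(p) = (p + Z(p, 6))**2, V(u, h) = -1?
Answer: -1482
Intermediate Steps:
K(p) = -(-2 + p)**2/5 (K(p) = -(p - 2)**2/5 = -(-2 + p)**2/5)
r = 5 (r = 0 + 5 = 5)
k(o, C) = 1 (k(o, C) = 3 - sqrt(-1 + 5) = 3 - sqrt(4) = 3 - 1*2 = 3 - 2 = 1)
(V(1, 5) - k(-4, K(1)))*741 = (-1 - 1*1)*741 = (-1 - 1)*741 = -2*741 = -1482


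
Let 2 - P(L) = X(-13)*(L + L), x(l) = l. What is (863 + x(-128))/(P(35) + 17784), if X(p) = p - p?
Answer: 735/17786 ≈ 0.041325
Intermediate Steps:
X(p) = 0
P(L) = 2 (P(L) = 2 - 0*(L + L) = 2 - 0*2*L = 2 - 1*0 = 2 + 0 = 2)
(863 + x(-128))/(P(35) + 17784) = (863 - 128)/(2 + 17784) = 735/17786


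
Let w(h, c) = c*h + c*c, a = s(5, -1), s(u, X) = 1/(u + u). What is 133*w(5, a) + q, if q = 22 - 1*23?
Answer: 6683/100 ≈ 66.830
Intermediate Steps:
q = -1 (q = 22 - 23 = -1)
s(u, X) = 1/(2*u)
a = 1/10 (a = (1/2)/5 = (1/2)*(1/5) = 1/10 ≈ 0.10000)
w(h, c) = c**2 + c*h (w(h, c) = c*h + c**2 = c**2 + c*h)
133*w(5, a) + q = 133*((1/10 + 5)/10) - 1 = 133*((1/10)*(51/10)) - 1 = 133*(51/100) - 1 = 6783/100 - 1 = 6683/100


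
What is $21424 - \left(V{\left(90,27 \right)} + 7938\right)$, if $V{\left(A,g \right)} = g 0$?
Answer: $13486$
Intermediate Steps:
$V{\left(A,g \right)} = 0$
$21424 - \left(V{\left(90,27 \right)} + 7938\right) = 21424 - \left(0 + 7938\right) = 21424 - 7938 = 13486$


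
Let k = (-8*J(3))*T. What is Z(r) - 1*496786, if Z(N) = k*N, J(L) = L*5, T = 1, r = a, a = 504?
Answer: -557266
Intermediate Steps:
r = 504
J(L) = 5*L
k = -120 (k = -40*3*1 = -8*15*1 = -120*1 = -120)
Z(N) = -120*N
Z(r) - 1*496786 = -120*504 - 1*496786 = -60480 - 496786 = -557266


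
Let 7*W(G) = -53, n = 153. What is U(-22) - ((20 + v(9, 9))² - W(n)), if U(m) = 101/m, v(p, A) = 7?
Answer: -114139/154 ≈ -741.16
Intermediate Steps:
W(G) = -53/7 (W(G) = (⅐)*(-53) = -53/7)
U(-22) - ((20 + v(9, 9))² - W(n)) = 101/(-22) - ((20 + 7)² - 1*(-53/7)) = 101*(-1/22) - (27² + 53/7) = -101/22 - (729 + 53/7) = -101/22 - 1*5156/7 = -101/22 - 5156/7 = -114139/154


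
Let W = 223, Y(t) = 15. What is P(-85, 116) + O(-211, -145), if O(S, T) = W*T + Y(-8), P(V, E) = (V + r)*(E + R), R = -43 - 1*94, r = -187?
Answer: -26608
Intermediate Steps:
R = -137 (R = -43 - 94 = -137)
P(V, E) = (-187 + V)*(-137 + E) (P(V, E) = (V - 187)*(E - 137) = (-187 + V)*(-137 + E))
O(S, T) = 15 + 223*T (O(S, T) = 223*T + 15 = 15 + 223*T)
P(-85, 116) + O(-211, -145) = (25619 - 187*116 - 137*(-85) + 116*(-85)) + (15 + 223*(-145)) = (25619 - 21692 + 11645 - 9860) + (15 - 32335) = 5712 - 32320 = -26608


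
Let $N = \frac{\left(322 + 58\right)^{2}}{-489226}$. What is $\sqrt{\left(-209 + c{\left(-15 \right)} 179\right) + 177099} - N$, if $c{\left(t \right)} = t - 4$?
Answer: $\frac{72200}{244613} + \sqrt{173489} \approx 416.82$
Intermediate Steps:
$c{\left(t \right)} = -4 + t$
$N = - \frac{72200}{244613}$ ($N = 380^{2} \left(- \frac{1}{489226}\right) = 144400 \left(- \frac{1}{489226}\right) = - \frac{72200}{244613} \approx -0.29516$)
$\sqrt{\left(-209 + c{\left(-15 \right)} 179\right) + 177099} - N = \sqrt{\left(-209 + \left(-4 - 15\right) 179\right) + 177099} - - \frac{72200}{244613} = \sqrt{\left(-209 - 3401\right) + 177099} + \frac{72200}{244613} = \sqrt{-3610 + 177099} + \frac{72200}{244613} = \sqrt{173489} + \frac{72200}{244613} = \frac{72200}{244613} + \sqrt{173489}$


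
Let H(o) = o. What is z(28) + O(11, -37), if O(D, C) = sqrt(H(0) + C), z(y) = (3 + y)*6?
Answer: 186 + I*sqrt(37) ≈ 186.0 + 6.0828*I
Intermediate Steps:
z(y) = 18 + 6*y
O(D, C) = sqrt(C) (O(D, C) = sqrt(0 + C) = sqrt(C))
z(28) + O(11, -37) = (18 + 6*28) + sqrt(-37) = (18 + 168) + I*sqrt(37) = 186 + I*sqrt(37)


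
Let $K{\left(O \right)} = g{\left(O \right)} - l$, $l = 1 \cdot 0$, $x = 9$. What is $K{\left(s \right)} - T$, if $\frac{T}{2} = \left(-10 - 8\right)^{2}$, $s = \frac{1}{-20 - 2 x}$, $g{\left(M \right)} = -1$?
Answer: $-649$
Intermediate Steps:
$l = 0$
$s = - \frac{1}{38}$ ($s = \frac{1}{-20 - 18} = \frac{1}{-38} = - \frac{1}{38} \approx -0.026316$)
$K{\left(O \right)} = -1$ ($K{\left(O \right)} = -1 - 0 = -1 + 0 = -1$)
$T = 648$ ($T = 2 \left(-10 - 8\right)^{2} = 2 \left(-18\right)^{2} = 2 \cdot 324 = 648$)
$K{\left(s \right)} - T = -1 - 648 = -649$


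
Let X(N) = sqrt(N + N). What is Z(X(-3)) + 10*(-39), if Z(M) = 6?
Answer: -384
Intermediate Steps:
X(N) = sqrt(2)*sqrt(N) (X(N) = sqrt(2*N) = sqrt(2)*sqrt(N))
Z(X(-3)) + 10*(-39) = 6 + 10*(-39) = 6 - 390 = -384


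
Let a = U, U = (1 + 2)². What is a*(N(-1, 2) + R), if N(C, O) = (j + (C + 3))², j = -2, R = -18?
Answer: -162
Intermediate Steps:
N(C, O) = (1 + C)² (N(C, O) = (-2 + (C + 3))² = (-2 + (3 + C))² = (1 + C)²)
U = 9 (U = 3² = 9)
a = 9
a*(N(-1, 2) + R) = 9*((1 - 1)² - 18) = 9*(0² - 18) = 9*(0 - 18) = 9*(-18) = -162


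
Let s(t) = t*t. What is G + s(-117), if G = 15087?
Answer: 28776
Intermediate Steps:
s(t) = t²
G + s(-117) = 15087 + (-117)² = 15087 + 13689 = 28776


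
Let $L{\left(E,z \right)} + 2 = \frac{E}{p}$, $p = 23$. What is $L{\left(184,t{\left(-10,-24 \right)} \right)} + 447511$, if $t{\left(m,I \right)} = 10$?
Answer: $447517$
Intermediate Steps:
$L{\left(E,z \right)} = -2 + \frac{E}{23}$
$L{\left(184,t{\left(-10,-24 \right)} \right)} + 447511 = \left(-2 + \frac{1}{23} \cdot 184\right) + 447511 = \left(-2 + 8\right) + 447511 = 6 + 447511 = 447517$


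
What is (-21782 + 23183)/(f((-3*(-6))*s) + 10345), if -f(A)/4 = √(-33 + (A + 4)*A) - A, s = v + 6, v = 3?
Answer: 15401193/120416305 + 5604*√26859/120416305 ≈ 0.13553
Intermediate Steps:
s = 9 (s = 3 + 6 = 9)
f(A) = -4*√(-33 + A*(4 + A)) + 4*A (f(A) = -4*(√(-33 + (A + 4)*A) - A) = -4*(√(-33 + (4 + A)*A) - A) = -4*(√(-33 + A*(4 + A)) - A) = -4*√(-33 + A*(4 + A)) + 4*A)
(-21782 + 23183)/(f((-3*(-6))*s) + 10345) = (-21782 + 23183)/((-4*√(-33 + (-3*(-6)*9)² + 4*(-3*(-6)*9)) + 4*(-3*(-6)*9)) + 10345) = 1401/((-4*√(-33 + (18*9)² + 4*(18*9)) + 4*(18*9)) + 10345) = 1401/((-4*√(-33 + 162² + 4*162) + 4*162) + 10345) = 1401/((-4*√(-33 + 26244 + 648) + 648) + 10345) = 1401/((-4*√26859 + 648) + 10345) = 1401/((648 - 4*√26859) + 10345) = 1401/(10993 - 4*√26859)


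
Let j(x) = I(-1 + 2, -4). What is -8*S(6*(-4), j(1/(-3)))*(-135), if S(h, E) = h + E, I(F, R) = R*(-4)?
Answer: -8640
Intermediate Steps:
I(F, R) = -4*R
j(x) = 16 (j(x) = -4*(-4) = 16)
S(h, E) = E + h
-8*S(6*(-4), j(1/(-3)))*(-135) = -8*(16 + 6*(-4))*(-135) = -8*(16 - 24)*(-135) = -8*(-8)*(-135) = 64*(-135) = -8640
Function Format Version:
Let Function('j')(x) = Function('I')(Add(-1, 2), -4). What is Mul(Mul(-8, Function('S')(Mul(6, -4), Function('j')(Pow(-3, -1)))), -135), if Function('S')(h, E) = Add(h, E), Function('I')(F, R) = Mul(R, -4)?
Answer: -8640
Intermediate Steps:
Function('I')(F, R) = Mul(-4, R)
Function('j')(x) = 16 (Function('j')(x) = Mul(-4, -4) = 16)
Function('S')(h, E) = Add(E, h)
Mul(Mul(-8, Function('S')(Mul(6, -4), Function('j')(Pow(-3, -1)))), -135) = Mul(Mul(-8, Add(16, Mul(6, -4))), -135) = Mul(Mul(-8, Add(16, -24)), -135) = Mul(Mul(-8, -8), -135) = Mul(64, -135) = -8640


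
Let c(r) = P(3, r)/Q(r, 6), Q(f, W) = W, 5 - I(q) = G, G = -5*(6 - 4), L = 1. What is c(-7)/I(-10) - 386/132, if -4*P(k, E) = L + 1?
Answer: -5801/1980 ≈ -2.9298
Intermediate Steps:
G = -10 (G = -5*2 = -10)
P(k, E) = -½ (P(k, E) = -(1 + 1)/4 = -¼*2 = -½)
I(q) = 15 (I(q) = 5 - 1*(-10) = 5 + 10 = 15)
c(r) = -1/12 (c(r) = -½/6 = -½*⅙ = -1/12)
c(-7)/I(-10) - 386/132 = -1/12/15 - 386/132 = -1/12*1/15 - 386*1/132 = -1/180 - 193/66 = -5801/1980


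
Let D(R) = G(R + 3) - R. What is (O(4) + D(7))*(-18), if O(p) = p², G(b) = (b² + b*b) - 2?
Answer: -3726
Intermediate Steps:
G(b) = -2 + 2*b² (G(b) = (b² + b²) - 2 = 2*b² - 2 = -2 + 2*b²)
D(R) = -2 - R + 2*(3 + R)² (D(R) = (-2 + 2*(R + 3)²) - R = (-2 + 2*(3 + R)²) - R = -2 - R + 2*(3 + R)²)
(O(4) + D(7))*(-18) = (4² + (-2 - 1*7 + 2*(3 + 7)²))*(-18) = (16 + (-2 - 7 + 2*10²))*(-18) = (16 + (-2 - 7 + 2*100))*(-18) = (16 + (-2 - 7 + 200))*(-18) = (16 + 191)*(-18) = 207*(-18) = -3726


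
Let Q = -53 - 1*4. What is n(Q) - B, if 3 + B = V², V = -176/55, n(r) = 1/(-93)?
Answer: -16858/2325 ≈ -7.2508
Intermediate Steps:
Q = -57 (Q = -53 - 4 = -57)
n(r) = -1/93
V = -16/5 (V = -176*1/55 = -16/5 ≈ -3.2000)
B = 181/25 (B = -3 + (-16/5)² = -3 + 256/25 = 181/25 ≈ 7.2400)
n(Q) - B = -1/93 - 1*181/25 = -1/93 - 181/25 = -16858/2325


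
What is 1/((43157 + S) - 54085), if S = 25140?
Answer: 1/14212 ≈ 7.0363e-5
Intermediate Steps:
1/((43157 + S) - 54085) = 1/((43157 + 25140) - 54085) = 1/(68297 - 54085) = 1/14212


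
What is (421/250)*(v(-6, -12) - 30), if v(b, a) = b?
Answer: -7578/125 ≈ -60.624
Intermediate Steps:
(421/250)*(v(-6, -12) - 30) = (421/250)*(-6 - 30) = (421*(1/250))*(-36) = (421/250)*(-36) = -7578/125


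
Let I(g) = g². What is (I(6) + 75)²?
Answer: 12321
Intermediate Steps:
(I(6) + 75)² = (6² + 75)² = (36 + 75)² = 111² = 12321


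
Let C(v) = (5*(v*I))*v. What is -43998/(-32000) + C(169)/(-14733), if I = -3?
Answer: 2392917089/78576000 ≈ 30.454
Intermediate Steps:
C(v) = -15*v**2 (C(v) = (5*(v*(-3)))*v = (5*(-3*v))*v = (-15*v)*v = -15*v**2)
-43998/(-32000) + C(169)/(-14733) = -43998/(-32000) - 15*169**2/(-14733) = -43998*(-1/32000) - 15*28561*(-1/14733) = 21999/16000 - 428415*(-1/14733) = 21999/16000 + 142805/4911 = 2392917089/78576000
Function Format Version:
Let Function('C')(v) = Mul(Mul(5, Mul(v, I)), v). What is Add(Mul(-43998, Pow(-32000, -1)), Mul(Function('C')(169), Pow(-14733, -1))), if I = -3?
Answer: Rational(2392917089, 78576000) ≈ 30.454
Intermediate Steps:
Function('C')(v) = Mul(-15, Pow(v, 2)) (Function('C')(v) = Mul(Mul(5, Mul(v, -3)), v) = Mul(Mul(5, Mul(-3, v)), v) = Mul(Mul(-15, v), v) = Mul(-15, Pow(v, 2)))
Add(Mul(-43998, Pow(-32000, -1)), Mul(Function('C')(169), Pow(-14733, -1))) = Add(Mul(-43998, Pow(-32000, -1)), Mul(Mul(-15, Pow(169, 2)), Pow(-14733, -1))) = Add(Mul(-43998, Rational(-1, 32000)), Mul(Mul(-15, 28561), Rational(-1, 14733))) = Add(Rational(21999, 16000), Mul(-428415, Rational(-1, 14733))) = Add(Rational(21999, 16000), Rational(142805, 4911)) = Rational(2392917089, 78576000)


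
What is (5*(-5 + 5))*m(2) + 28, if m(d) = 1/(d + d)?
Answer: 28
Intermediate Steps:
m(d) = 1/(2*d)
(5*(-5 + 5))*m(2) + 28 = (5*(-5 + 5))*((½)/2) + 28 = (5*0)*((½)*(½)) + 28 = 0*(¼) + 28 = 0 + 28 = 28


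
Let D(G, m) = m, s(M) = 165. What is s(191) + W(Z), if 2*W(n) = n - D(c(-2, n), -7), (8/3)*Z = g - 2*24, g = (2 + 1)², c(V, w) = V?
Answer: 2579/16 ≈ 161.19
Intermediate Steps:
g = 9 (g = 3² = 9)
Z = -117/8 (Z = 3*(9 - 2*24)/8 = 3*(9 - 48)/8 = (3/8)*(-39) = -117/8 ≈ -14.625)
W(n) = 7/2 + n/2 (W(n) = (n - 1*(-7))/2 = (n + 7)/2 = (7 + n)/2 = 7/2 + n/2)
s(191) + W(Z) = 165 + (7/2 + (½)*(-117/8)) = 165 + (7/2 - 117/16) = 165 - 61/16 = 2579/16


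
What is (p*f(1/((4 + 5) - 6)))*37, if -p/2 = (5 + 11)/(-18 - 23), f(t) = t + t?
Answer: 2368/123 ≈ 19.252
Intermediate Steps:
f(t) = 2*t
p = 32/41 (p = -2*(5 + 11)/(-18 - 23) = -32/(-41) = -32*(-1)/41 = -2*(-16/41) = 32/41 ≈ 0.78049)
(p*f(1/((4 + 5) - 6)))*37 = (32*(2/((4 + 5) - 6))/41)*37 = (32*(2/(9 - 6))/41)*37 = (32*(2/3)/41)*37 = (32*(2*(⅓))/41)*37 = ((32/41)*(⅔))*37 = (64/123)*37 = 2368/123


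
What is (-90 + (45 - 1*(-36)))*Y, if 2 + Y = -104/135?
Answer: 374/15 ≈ 24.933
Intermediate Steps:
Y = -374/135 (Y = -2 - 104/135 = -374/135 ≈ -2.7704)
(-90 + (45 - 1*(-36)))*Y = (-90 + (45 - 1*(-36)))*(-374/135) = (-90 + (45 + 36))*(-374/135) = (-90 + 81)*(-374/135) = -9*(-374/135) = 374/15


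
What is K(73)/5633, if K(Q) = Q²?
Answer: 5329/5633 ≈ 0.94603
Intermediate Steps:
K(73)/5633 = 73²/5633 = 5329*(1/5633) = 5329/5633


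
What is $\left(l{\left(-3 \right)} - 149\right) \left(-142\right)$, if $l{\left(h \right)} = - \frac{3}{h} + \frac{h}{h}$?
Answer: $20874$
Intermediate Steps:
$l{\left(h \right)} = 1 - \frac{3}{h}$ ($l{\left(h \right)} = - \frac{3}{h} + 1 = 1 - \frac{3}{h}$)
$\left(l{\left(-3 \right)} - 149\right) \left(-142\right) = \left(\frac{-3 - 3}{-3} - 149\right) \left(-142\right) = \left(\left(- \frac{1}{3}\right) \left(-6\right) - 149\right) \left(-142\right) = \left(2 - 149\right) \left(-142\right) = \left(-147\right) \left(-142\right) = 20874$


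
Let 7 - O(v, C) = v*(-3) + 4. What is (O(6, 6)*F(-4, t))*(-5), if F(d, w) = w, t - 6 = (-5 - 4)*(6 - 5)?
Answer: 315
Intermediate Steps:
t = -3 (t = 6 + (-5 - 4)*(6 - 5) = 6 - 9*1 = 6 - 9 = -3)
O(v, C) = 3 + 3*v (O(v, C) = 7 - (v*(-3) + 4) = 7 - (-3*v + 4) = 7 - (4 - 3*v) = 7 + (-4 + 3*v) = 3 + 3*v)
(O(6, 6)*F(-4, t))*(-5) = ((3 + 3*6)*(-3))*(-5) = ((3 + 18)*(-3))*(-5) = (21*(-3))*(-5) = -63*(-5) = 315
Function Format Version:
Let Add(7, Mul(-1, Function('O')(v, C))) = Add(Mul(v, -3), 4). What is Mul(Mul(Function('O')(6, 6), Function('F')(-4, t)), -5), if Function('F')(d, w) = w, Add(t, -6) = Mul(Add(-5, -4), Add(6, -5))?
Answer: 315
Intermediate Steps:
t = -3 (t = Add(6, Mul(Add(-5, -4), Add(6, -5))) = Add(6, Mul(-9, 1)) = Add(6, -9) = -3)
Function('O')(v, C) = Add(3, Mul(3, v)) (Function('O')(v, C) = Add(7, Mul(-1, Add(Mul(v, -3), 4))) = Add(7, Mul(-1, Add(Mul(-3, v), 4))) = Add(7, Mul(-1, Add(4, Mul(-3, v)))) = Add(7, Add(-4, Mul(3, v))) = Add(3, Mul(3, v)))
Mul(Mul(Function('O')(6, 6), Function('F')(-4, t)), -5) = Mul(Mul(Add(3, Mul(3, 6)), -3), -5) = Mul(Mul(Add(3, 18), -3), -5) = Mul(Mul(21, -3), -5) = Mul(-63, -5) = 315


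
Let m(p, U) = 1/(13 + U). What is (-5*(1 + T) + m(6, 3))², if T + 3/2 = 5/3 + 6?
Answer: 2948089/2304 ≈ 1279.6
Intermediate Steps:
T = 37/6 (T = -3/2 + (5/3 + 6) = -3/2 + 23/3 = 37/6 ≈ 6.1667)
(-5*(1 + T) + m(6, 3))² = (-5*(1 + 37/6) + 1/(13 + 3))² = (-5*43/6 + 1/16)² = (-215/6 + 1/16)² = (-1717/48)² = 2948089/2304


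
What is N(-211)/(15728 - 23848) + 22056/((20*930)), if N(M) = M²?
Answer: -5408299/1258600 ≈ -4.2971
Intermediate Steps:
N(-211)/(15728 - 23848) + 22056/((20*930)) = (-211)²/(15728 - 23848) + 22056/((20*930)) = 44521/(-8120) + 22056/18600 = 44521*(-1/8120) + 22056*(1/18600) = -44521/8120 + 919/775 = -5408299/1258600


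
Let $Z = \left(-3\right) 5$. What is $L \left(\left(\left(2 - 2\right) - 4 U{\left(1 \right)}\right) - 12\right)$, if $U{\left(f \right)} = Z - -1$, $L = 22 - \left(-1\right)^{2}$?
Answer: $924$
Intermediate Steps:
$Z = -15$
$L = 21$ ($L = 22 - 1 = 21$)
$U{\left(f \right)} = -14$ ($U{\left(f \right)} = -15 - -1 = -15 + 1 = -14$)
$L \left(\left(\left(2 - 2\right) - 4 U{\left(1 \right)}\right) - 12\right) = 21 \left(\left(\left(2 - 2\right) - -56\right) - 12\right) = 21 \left(\left(\left(2 - 2\right) + 56\right) - 12\right) = 21 \left(\left(0 + 56\right) - 12\right) = 21 \left(56 - 12\right) = 21 \cdot 44 = 924$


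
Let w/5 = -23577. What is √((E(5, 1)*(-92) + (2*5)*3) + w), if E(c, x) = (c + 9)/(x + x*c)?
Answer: I*√1062627/3 ≈ 343.61*I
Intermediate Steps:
w = -117885 (w = 5*(-23577) = -117885)
E(c, x) = (9 + c)/(x + c*x)
√((E(5, 1)*(-92) + (2*5)*3) + w) = √((((9 + 5)/(1*(1 + 5)))*(-92) + (2*5)*3) - 117885) = √(((1*14/6)*(-92) + 10*3) - 117885) = √(((1*(⅙)*14)*(-92) + 30) - 117885) = √(((7/3)*(-92) + 30) - 117885) = √((-644/3 + 30) - 117885) = √(-554/3 - 117885) = √(-354209/3) = I*√1062627/3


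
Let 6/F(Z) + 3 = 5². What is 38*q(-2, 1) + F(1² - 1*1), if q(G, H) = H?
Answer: 421/11 ≈ 38.273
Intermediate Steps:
F(Z) = 3/11 (F(Z) = 6/(-3 + 5²) = 6/(-3 + 25) = 6/22 = 6*(1/22) = 3/11)
38*q(-2, 1) + F(1² - 1*1) = 38*1 + 3/11 = 38 + 3/11 = 421/11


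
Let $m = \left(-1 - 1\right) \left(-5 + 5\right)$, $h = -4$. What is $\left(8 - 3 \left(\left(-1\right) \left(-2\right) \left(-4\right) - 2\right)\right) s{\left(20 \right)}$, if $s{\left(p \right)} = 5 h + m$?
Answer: $-760$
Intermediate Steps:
$m = 0$ ($m = \left(-2\right) 0 = 0$)
$s{\left(p \right)} = -20$ ($s{\left(p \right)} = 5 \left(-4\right) + 0 = -20 + 0 = -20$)
$\left(8 - 3 \left(\left(-1\right) \left(-2\right) \left(-4\right) - 2\right)\right) s{\left(20 \right)} = \left(8 - 3 \left(\left(-1\right) \left(-2\right) \left(-4\right) - 2\right)\right) \left(-20\right) = \left(8 - 3 \left(2 \left(-4\right) - 2\right)\right) \left(-20\right) = \left(8 - 3 \left(-8 - 2\right)\right) \left(-20\right) = \left(8 - 3 \left(-10\right)\right) \left(-20\right) = \left(8 - -30\right) \left(-20\right) = \left(8 + 30\right) \left(-20\right) = 38 \left(-20\right) = -760$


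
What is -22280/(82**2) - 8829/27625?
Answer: -168712799/46437625 ≈ -3.6331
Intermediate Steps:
-22280/(82**2) - 8829/27625 = -22280/6724 - 8829*1/27625 = -22280*1/6724 - 8829/27625 = -5570/1681 - 8829/27625 = -168712799/46437625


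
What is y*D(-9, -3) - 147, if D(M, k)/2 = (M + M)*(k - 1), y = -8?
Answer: -1299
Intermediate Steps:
D(M, k) = 4*M*(-1 + k) (D(M, k) = 2*((M + M)*(k - 1)) = 2*((2*M)*(-1 + k)) = 2*(2*M*(-1 + k)) = 4*M*(-1 + k))
y*D(-9, -3) - 147 = -32*(-9)*(-1 - 3) - 147 = -32*(-9)*(-4) - 147 = -8*144 - 147 = -1152 - 147 = -1299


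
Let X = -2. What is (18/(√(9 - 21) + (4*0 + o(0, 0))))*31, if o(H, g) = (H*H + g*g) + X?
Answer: -279/4 - 279*I*√3/4 ≈ -69.75 - 120.81*I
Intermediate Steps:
o(H, g) = -2 + H² + g² (o(H, g) = (H*H + g*g) - 2 = (H² + g²) - 2 = -2 + H² + g²)
(18/(√(9 - 21) + (4*0 + o(0, 0))))*31 = (18/(√(9 - 21) + (4*0 + (-2 + 0² + 0²))))*31 = (18/(√(-12) + (0 + (-2 + 0 + 0))))*31 = (18/(2*I*√3 + (0 - 2)))*31 = (18/(2*I*√3 - 2))*31 = (18/(-2 + 2*I*√3))*31 = 558/(-2 + 2*I*√3)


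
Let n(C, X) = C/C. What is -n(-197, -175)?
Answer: -1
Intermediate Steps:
n(C, X) = 1
-n(-197, -175) = -1*1 = -1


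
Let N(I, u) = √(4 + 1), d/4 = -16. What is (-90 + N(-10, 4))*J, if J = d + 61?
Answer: 270 - 3*√5 ≈ 263.29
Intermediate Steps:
d = -64 (d = 4*(-16) = -64)
N(I, u) = √5
J = -3 (J = -64 + 61 = -3)
(-90 + N(-10, 4))*J = (-90 + √5)*(-3) = 270 - 3*√5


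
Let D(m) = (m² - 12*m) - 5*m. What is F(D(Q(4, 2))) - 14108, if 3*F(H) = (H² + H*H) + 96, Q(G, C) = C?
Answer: -13476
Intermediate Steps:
D(m) = m² - 17*m
F(H) = 32 + 2*H²/3 (F(H) = ((H² + H*H) + 96)/3 = ((H² + H²) + 96)/3 = (2*H² + 96)/3 = (96 + 2*H²)/3 = 32 + 2*H²/3)
F(D(Q(4, 2))) - 14108 = (32 + 2*(2*(-17 + 2))²/3) - 14108 = (32 + 2*(2*(-15))²/3) - 14108 = (32 + (⅔)*(-30)²) - 14108 = (32 + (⅔)*900) - 14108 = (32 + 600) - 14108 = 632 - 14108 = -13476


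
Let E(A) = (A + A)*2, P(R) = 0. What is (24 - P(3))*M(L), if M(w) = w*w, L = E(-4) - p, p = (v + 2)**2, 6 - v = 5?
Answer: 15000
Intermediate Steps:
v = 1 (v = 6 - 1*5 = 6 - 5 = 1)
E(A) = 4*A (E(A) = (2*A)*2 = 4*A)
p = 9 (p = (1 + 2)**2 = 3**2 = 9)
L = -25 (L = 4*(-4) - 1*9 = -16 - 9 = -25)
M(w) = w**2
(24 - P(3))*M(L) = (24 - 1*0)*(-25)**2 = (24 + 0)*625 = 24*625 = 15000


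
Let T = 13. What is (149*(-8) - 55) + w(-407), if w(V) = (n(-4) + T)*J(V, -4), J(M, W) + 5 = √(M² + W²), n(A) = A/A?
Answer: -1317 + 14*√165665 ≈ 4381.3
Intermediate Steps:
n(A) = 1
J(M, W) = -5 + √(M² + W²)
w(V) = -70 + 14*√(16 + V²) (w(V) = (1 + 13)*(-5 + √(V² + (-4)²)) = 14*(-5 + √(V² + 16)) = 14*(-5 + √(16 + V²)) = -70 + 14*√(16 + V²))
(149*(-8) - 55) + w(-407) = (149*(-8) - 55) + (-70 + 14*√(16 + (-407)²)) = (-1192 - 55) + (-70 + 14*√(16 + 165649)) = -1247 + (-70 + 14*√165665) = -1317 + 14*√165665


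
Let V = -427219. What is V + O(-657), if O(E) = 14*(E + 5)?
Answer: -436347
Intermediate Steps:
O(E) = 70 + 14*E (O(E) = 14*(5 + E) = 70 + 14*E)
V + O(-657) = -427219 + (70 + 14*(-657)) = -427219 + (70 - 9198) = -427219 - 9128 = -436347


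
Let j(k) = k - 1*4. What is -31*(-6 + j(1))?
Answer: 279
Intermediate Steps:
j(k) = -4 + k (j(k) = k - 4 = -4 + k)
-31*(-6 + j(1)) = -31*(-6 + (-4 + 1)) = -31*(-6 - 3) = -31*(-9) = 279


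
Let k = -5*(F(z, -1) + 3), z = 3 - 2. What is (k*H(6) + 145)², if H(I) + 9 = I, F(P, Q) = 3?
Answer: 55225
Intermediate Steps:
z = 1
H(I) = -9 + I
k = -30 (k = -5*(3 + 3) = -5*6 = -30)
(k*H(6) + 145)² = (-30*(-9 + 6) + 145)² = (-30*(-3) + 145)² = (90 + 145)² = 235² = 55225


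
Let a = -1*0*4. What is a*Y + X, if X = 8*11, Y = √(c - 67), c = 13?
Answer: 88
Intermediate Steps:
Y = 3*I*√6 (Y = √(13 - 67) = √(-54) = 3*I*√6 ≈ 7.3485*I)
a = 0 (a = 0*4 = 0)
X = 88
a*Y + X = 0*(3*I*√6) + 88 = 0 + 88 = 88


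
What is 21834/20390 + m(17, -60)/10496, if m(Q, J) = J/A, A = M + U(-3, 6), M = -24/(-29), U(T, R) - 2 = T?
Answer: 29533173/26751680 ≈ 1.1040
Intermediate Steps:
U(T, R) = 2 + T
M = 24/29 (M = -24*(-1/29) = 24/29 ≈ 0.82759)
A = -5/29 (A = 24/29 + (2 - 3) = 24/29 - 1 = -5/29 ≈ -0.17241)
m(Q, J) = -29*J/5 (m(Q, J) = J/(-5/29) = J*(-29/5) = -29*J/5)
21834/20390 + m(17, -60)/10496 = 21834/20390 - 29/5*(-60)/10496 = 21834*(1/20390) + 348*(1/10496) = 10917/10195 + 87/2624 = 29533173/26751680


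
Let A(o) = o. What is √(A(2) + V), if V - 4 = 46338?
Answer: 2*√11586 ≈ 215.28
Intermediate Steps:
V = 46342 (V = 4 + 46338 = 46342)
√(A(2) + V) = √(2 + 46342) = √46344 = 2*√11586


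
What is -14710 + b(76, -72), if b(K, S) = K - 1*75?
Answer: -14709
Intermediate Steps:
b(K, S) = -75 + K (b(K, S) = K - 75 = -75 + K)
-14710 + b(76, -72) = -14710 + (-75 + 76) = -14710 + 1 = -14709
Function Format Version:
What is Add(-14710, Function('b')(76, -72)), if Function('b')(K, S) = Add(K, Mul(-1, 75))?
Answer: -14709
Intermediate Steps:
Function('b')(K, S) = Add(-75, K) (Function('b')(K, S) = Add(K, -75) = Add(-75, K))
Add(-14710, Function('b')(76, -72)) = Add(-14710, Add(-75, 76)) = Add(-14710, 1) = -14709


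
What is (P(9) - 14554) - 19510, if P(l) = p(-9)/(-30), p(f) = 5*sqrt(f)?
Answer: -34064 - I/2 ≈ -34064.0 - 0.5*I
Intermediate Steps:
P(l) = -I/2 (P(l) = (5*sqrt(-9))/(-30) = (5*(3*I))*(-1/30) = (15*I)*(-1/30) = -I/2)
(P(9) - 14554) - 19510 = (-I/2 - 14554) - 19510 = (-14554 - I/2) - 19510 = -34064 - I/2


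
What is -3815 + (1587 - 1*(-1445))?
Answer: -783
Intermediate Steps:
-3815 + (1587 - 1*(-1445)) = -3815 + (1587 + 1445) = -3815 + 3032 = -783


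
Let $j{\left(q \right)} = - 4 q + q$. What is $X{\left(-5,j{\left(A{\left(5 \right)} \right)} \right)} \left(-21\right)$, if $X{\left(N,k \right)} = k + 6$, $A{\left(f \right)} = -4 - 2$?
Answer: $-504$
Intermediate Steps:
$A{\left(f \right)} = -6$
$j{\left(q \right)} = - 3 q$
$X{\left(N,k \right)} = 6 + k$
$X{\left(-5,j{\left(A{\left(5 \right)} \right)} \right)} \left(-21\right) = \left(6 - -18\right) \left(-21\right) = \left(6 + 18\right) \left(-21\right) = 24 \left(-21\right) = -504$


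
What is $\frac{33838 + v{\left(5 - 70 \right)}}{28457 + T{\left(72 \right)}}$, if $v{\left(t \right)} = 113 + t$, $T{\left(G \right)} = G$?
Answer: $\frac{33886}{28529} \approx 1.1878$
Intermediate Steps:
$\frac{33838 + v{\left(5 - 70 \right)}}{28457 + T{\left(72 \right)}} = \frac{33838 + \left(113 + \left(5 - 70\right)\right)}{28457 + 72} = \frac{33838 + \left(113 - 65\right)}{28529} = \left(33838 + 48\right) \frac{1}{28529} = 33886 \cdot \frac{1}{28529} = \frac{33886}{28529}$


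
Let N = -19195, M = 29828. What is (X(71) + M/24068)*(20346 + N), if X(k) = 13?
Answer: 98615378/6017 ≈ 16389.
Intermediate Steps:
(X(71) + M/24068)*(20346 + N) = (13 + 29828/24068)*(20346 - 19195) = (13 + 29828*(1/24068))*1151 = (13 + 7457/6017)*1151 = (85678/6017)*1151 = 98615378/6017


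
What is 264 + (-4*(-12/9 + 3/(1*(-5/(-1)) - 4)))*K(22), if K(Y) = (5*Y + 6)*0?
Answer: 264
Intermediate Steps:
K(Y) = 0 (K(Y) = (6 + 5*Y)*0 = 0)
264 + (-4*(-12/9 + 3/(1*(-5/(-1)) - 4)))*K(22) = 264 - 4*(-12/9 + 3/(1*(-5/(-1)) - 4))*0 = 264 - 4*(-12*⅑ + 3/(1*(-5*(-1)) - 4))*0 = 264 - 4*(-4/3 + 3/(1*5 - 4))*0 = 264 - 4*(-4/3 + 3/(5 - 4))*0 = 264 - 4*(-4/3 + 3/1)*0 = 264 - 4*(-4/3 + 3*1)*0 = 264 - 4*(-4/3 + 3)*0 = 264 - 4*5/3*0 = 264 - 20/3*0 = 264 + 0 = 264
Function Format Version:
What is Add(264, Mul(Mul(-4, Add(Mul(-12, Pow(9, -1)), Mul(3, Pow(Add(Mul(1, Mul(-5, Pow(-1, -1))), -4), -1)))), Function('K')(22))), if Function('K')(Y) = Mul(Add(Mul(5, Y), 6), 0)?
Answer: 264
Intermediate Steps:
Function('K')(Y) = 0 (Function('K')(Y) = Mul(Add(6, Mul(5, Y)), 0) = 0)
Add(264, Mul(Mul(-4, Add(Mul(-12, Pow(9, -1)), Mul(3, Pow(Add(Mul(1, Mul(-5, Pow(-1, -1))), -4), -1)))), Function('K')(22))) = Add(264, Mul(Mul(-4, Add(Mul(-12, Pow(9, -1)), Mul(3, Pow(Add(Mul(1, Mul(-5, Pow(-1, -1))), -4), -1)))), 0)) = Add(264, Mul(Mul(-4, Add(Mul(-12, Rational(1, 9)), Mul(3, Pow(Add(Mul(1, Mul(-5, -1)), -4), -1)))), 0)) = Add(264, Mul(Mul(-4, Add(Rational(-4, 3), Mul(3, Pow(Add(Mul(1, 5), -4), -1)))), 0)) = Add(264, Mul(Mul(-4, Add(Rational(-4, 3), Mul(3, Pow(Add(5, -4), -1)))), 0)) = Add(264, Mul(Mul(-4, Add(Rational(-4, 3), Mul(3, Pow(1, -1)))), 0)) = Add(264, Mul(Mul(-4, Add(Rational(-4, 3), Mul(3, 1))), 0)) = Add(264, Mul(Mul(-4, Add(Rational(-4, 3), 3)), 0)) = Add(264, Mul(Mul(-4, Rational(5, 3)), 0)) = Add(264, Mul(Rational(-20, 3), 0)) = Add(264, 0) = 264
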